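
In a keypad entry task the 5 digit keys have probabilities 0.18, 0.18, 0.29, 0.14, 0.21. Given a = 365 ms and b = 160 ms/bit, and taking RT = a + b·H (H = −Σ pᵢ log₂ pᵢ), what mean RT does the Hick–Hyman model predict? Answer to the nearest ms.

H = 0.18·log₂(1/0.18) + 0.18·log₂(1/0.18) + 0.29·log₂(1/0.29) + 0.14·log₂(1/0.14) + 0.21·log₂(1/0.21) = 2.2785 bits.
RT = 365 + 160 × 2.2785 = 729.55 ms.

730 ms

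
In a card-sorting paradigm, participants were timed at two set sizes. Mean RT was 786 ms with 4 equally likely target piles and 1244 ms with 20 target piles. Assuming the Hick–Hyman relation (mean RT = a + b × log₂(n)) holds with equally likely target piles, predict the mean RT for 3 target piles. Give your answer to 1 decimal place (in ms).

RT is linear in log₂ n, so two points fix the line:
  b = (1244 − 786) / (log₂ 20 − log₂ 4) = 458 / (4.3219 − 2) = 197.250 ms/bit
  a = 786 − 197.250 × 2 = 391.500 ms
Then RT(3) = 391.500 + 197.250 × log₂ 3 = 391.500 + 197.250 × 1.5850 ≈ 704.134 ms.

704.1 ms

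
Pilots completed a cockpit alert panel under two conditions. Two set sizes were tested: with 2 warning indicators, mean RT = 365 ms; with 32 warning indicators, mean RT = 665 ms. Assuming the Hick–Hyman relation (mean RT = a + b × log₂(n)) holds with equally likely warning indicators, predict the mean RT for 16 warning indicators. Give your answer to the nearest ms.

Solve the two-equation system in a and b:
  b = (665 − 365) / (log₂ 32 − log₂ 2) = 300 / (5 − 1) = 75 ms/bit
  a = 365 − 75 × 1 = 290 ms
Then RT(16) = 290 + 75 × log₂ 16 = 290 + 75 × 4 ≈ 590.000 ms.

590 ms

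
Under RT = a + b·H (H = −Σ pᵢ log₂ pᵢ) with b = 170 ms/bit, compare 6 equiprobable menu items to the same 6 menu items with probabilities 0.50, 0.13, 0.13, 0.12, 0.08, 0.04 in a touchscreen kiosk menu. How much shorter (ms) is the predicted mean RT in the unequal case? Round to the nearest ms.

81 ms

Equiprobable entropy H₀ = log₂ 6 = 2.5850 bits.
Skewed entropy H = −Σ pᵢ log₂ pᵢ = 2.1096 bits.
ΔRT = b·(H₀ − H) = 170 × 0.4753 = 80.81 ms.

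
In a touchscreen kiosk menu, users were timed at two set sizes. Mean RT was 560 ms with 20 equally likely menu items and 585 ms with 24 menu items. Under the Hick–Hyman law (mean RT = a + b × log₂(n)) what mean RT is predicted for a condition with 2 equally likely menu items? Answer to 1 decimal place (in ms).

244.3 ms

RT is linear in log₂ n, so two points fix the line:
  b = (585 − 560) / (log₂ 24 − log₂ 20) = 25 / (4.5850 − 4.3219) = 95.045 ms/bit
  a = 560 − 95.045 × 4.3219 = 149.224 ms
Then RT(2) = 149.224 + 95.045 × log₂ 2 = 149.224 + 95.045 × 1 ≈ 244.269 ms.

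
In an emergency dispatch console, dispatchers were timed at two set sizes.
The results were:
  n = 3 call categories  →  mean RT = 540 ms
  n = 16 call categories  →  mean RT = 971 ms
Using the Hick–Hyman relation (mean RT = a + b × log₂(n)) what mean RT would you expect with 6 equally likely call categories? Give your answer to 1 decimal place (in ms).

Fit slope and intercept:
  b = (971 − 540) / (log₂ 16 − log₂ 3) = 431 / (4 − 1.5850) = 178.465 ms/bit
  a = 540 − 178.465 × 1.5850 = 257.139 ms
Then RT(6) = 257.139 + 178.465 × log₂ 6 = 257.139 + 178.465 × 2.5850 ≈ 718.465 ms.

718.5 ms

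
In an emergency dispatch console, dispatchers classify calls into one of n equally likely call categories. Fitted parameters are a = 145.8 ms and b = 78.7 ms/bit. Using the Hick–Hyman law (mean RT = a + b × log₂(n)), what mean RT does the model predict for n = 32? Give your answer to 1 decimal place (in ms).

539.3 ms

log₂(32) = 5 bits, so RT = 145.8 + 78.7 × 5 ≈ 539.300 ms.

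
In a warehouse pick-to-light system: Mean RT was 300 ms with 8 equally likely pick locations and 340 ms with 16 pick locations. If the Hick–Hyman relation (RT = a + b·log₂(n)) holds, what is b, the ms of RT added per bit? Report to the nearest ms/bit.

b = (RT₂ − RT₁)/(log₂ n₂ − log₂ n₁) = (340 − 300)/(4 − 3) = 40 ms/bit.

40 ms/bit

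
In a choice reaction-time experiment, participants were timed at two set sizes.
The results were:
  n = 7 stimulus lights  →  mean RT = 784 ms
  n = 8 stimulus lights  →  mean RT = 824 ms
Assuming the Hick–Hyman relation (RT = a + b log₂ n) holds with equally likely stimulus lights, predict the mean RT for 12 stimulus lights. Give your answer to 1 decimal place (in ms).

945.5 ms

RT is linear in log₂ n, so two points fix the line:
  b = (824 − 784) / (log₂ 8 − log₂ 7) = 40 / (3 − 2.8074) = 207.636 ms/bit
  a = 784 − 207.636 × 2.8074 = 201.093 ms
Then RT(12) = 201.093 + 207.636 × log₂ 12 = 201.093 + 207.636 × 3.5850 ≈ 945.459 ms.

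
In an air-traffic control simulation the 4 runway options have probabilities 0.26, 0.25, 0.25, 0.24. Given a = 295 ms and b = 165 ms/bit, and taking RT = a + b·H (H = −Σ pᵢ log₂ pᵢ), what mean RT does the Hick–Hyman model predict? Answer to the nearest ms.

Entropy contributions −pᵢ log₂ pᵢ: 0.5053, 0.5000, 0.5000, 0.4941; sum H = 1.9994 bits.
RT = a + bH = 295 + 165·1.9994 = 624.90 ms.

625 ms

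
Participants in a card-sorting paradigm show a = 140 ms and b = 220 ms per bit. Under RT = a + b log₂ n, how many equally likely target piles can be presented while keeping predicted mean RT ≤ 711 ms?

220·log₂ n ≤ 711 − 140 = 571, giving log₂ n ≤ 2.5955 and n ≤ 6.044. The largest whole number is 6.

6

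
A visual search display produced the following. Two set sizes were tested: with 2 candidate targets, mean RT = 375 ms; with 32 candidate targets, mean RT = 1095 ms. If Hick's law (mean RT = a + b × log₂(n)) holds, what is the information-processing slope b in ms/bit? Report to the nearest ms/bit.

180 ms/bit

The slope on a log₂ axis is (1095 − 375) / (5 − 1) = 180 ms/bit.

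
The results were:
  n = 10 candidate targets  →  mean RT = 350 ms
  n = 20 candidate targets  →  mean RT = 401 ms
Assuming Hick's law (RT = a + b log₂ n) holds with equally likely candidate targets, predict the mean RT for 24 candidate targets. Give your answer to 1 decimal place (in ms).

414.4 ms

Fit slope and intercept:
  b = (401 − 350) / (log₂ 20 − log₂ 10) = 51 / (4.3219 − 3.3219) = 51.000 ms/bit
  a = 350 − 51.000 × 3.3219 = 180.582 ms
Then RT(24) = 180.582 + 51.000 × log₂ 24 = 180.582 + 51.000 × 4.5850 ≈ 414.415 ms.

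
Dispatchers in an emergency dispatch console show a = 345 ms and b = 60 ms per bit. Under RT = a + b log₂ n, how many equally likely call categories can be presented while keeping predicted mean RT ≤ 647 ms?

Set 345 + 60·log₂ n ≤ 647 → log₂ n ≤ (647 − 345)/60 = 5.0333.
So n ≤ 2^5.0333 = 32.748; the largest integer n is 32.

32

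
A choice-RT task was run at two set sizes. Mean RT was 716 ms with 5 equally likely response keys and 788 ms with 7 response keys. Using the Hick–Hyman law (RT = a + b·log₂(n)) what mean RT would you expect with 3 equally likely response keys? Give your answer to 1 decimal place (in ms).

RT is linear in log₂ n, so two points fix the line:
  b = (788 − 716) / (log₂ 7 − log₂ 5) = 72 / (2.8074 − 2.3219) = 148.323 ms/bit
  a = 716 − 148.323 × 2.3219 = 371.604 ms
Then RT(3) = 371.604 + 148.323 × log₂ 3 = 371.604 + 148.323 × 1.5850 ≈ 606.691 ms.

606.7 ms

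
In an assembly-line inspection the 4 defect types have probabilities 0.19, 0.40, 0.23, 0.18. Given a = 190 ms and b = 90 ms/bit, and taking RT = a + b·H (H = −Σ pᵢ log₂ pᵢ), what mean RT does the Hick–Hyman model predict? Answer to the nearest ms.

363 ms

H = 0.19·log₂(1/0.19) + 0.40·log₂(1/0.40) + 0.23·log₂(1/0.23) + 0.18·log₂(1/0.18) = 1.9170 bits.
RT = 190 + 90 × 1.9170 = 362.53 ms.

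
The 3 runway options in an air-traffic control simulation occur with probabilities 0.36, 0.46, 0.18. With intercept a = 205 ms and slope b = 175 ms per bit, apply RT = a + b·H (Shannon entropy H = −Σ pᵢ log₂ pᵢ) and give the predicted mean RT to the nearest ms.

H = 0.36·log₂(1/0.36) + 0.46·log₂(1/0.46) + 0.18·log₂(1/0.18) = 1.4913 bits.
RT = 205 + 175 × 1.4913 = 465.97 ms.

466 ms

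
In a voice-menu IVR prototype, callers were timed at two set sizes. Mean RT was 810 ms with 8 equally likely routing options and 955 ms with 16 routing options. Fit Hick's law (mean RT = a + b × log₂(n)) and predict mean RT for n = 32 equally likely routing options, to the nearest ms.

Solve the two-equation system in a and b:
  b = (955 − 810) / (log₂ 16 − log₂ 8) = 145 / (4 − 3) = 145 ms/bit
  a = 810 − 145 × 3 = 375 ms
Then RT(32) = 375 + 145 × log₂ 32 = 375 + 145 × 5 ≈ 1100.000 ms.

1100 ms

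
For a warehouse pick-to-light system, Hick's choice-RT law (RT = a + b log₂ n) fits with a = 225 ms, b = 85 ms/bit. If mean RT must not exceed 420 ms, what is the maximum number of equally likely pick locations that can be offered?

Information budget: (420 − 225)/85 = 2.2941 bits, so n ≤ 2^2.2941 = 4.905 → at most 4.

4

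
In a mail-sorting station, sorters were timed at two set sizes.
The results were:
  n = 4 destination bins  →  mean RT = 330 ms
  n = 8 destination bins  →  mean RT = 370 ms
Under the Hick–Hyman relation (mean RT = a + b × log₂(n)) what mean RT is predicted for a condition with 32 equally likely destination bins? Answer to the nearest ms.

450 ms

With log₂ n on the abscissa the relation is linear; from the two conditions:
  b = (370 − 330) / (log₂ 8 − log₂ 4) = 40 / (3 − 2) = 40 ms/bit
  a = 330 − 40 × 2 = 250 ms
Then RT(32) = 250 + 40 × log₂ 32 = 250 + 40 × 5 ≈ 450.000 ms.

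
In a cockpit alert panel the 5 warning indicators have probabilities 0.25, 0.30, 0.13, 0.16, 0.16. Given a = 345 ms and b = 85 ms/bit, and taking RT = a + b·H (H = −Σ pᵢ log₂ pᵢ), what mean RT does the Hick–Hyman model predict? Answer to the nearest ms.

Entropy contributions −pᵢ log₂ pᵢ: 0.5000, 0.5211, 0.3826, 0.4230, 0.4230; sum H = 2.2498 bits.
RT = a + bH = 345 + 85·2.2498 = 536.23 ms.

536 ms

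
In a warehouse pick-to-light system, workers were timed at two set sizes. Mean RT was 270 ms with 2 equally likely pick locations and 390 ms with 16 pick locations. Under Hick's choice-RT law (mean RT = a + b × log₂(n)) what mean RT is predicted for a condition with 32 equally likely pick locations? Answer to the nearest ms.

430 ms

RT is linear in log₂ n, so two points fix the line:
  b = (390 − 270) / (log₂ 16 − log₂ 2) = 120 / (4 − 1) = 40 ms/bit
  a = 270 − 40 × 1 = 230 ms
Then RT(32) = 230 + 40 × log₂ 32 = 230 + 40 × 5 ≈ 430.000 ms.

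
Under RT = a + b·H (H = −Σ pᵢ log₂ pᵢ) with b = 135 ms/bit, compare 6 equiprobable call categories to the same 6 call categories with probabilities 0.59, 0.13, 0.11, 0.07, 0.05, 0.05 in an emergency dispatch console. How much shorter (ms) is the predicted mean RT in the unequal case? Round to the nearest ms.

95 ms

Equiprobable entropy H₀ = log₂ 6 = 2.5850 bits.
Skewed entropy H = −Σ pᵢ log₂ pᵢ = 1.8828 bits.
ΔRT = b·(H₀ − H) = 135 × 0.7022 = 94.79 ms.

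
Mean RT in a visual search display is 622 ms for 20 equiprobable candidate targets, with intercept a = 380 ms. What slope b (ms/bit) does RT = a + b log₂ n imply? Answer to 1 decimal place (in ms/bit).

b = (622 − 380) / log₂(20) = 242 / 4.3219 = 55.994 ms/bit.

56.0 ms/bit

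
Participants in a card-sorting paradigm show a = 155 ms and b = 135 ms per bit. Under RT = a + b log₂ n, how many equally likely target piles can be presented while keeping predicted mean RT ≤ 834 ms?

32

Information budget: (834 − 155)/135 = 5.0296 bits, so n ≤ 2^5.0296 = 32.664 → at most 32.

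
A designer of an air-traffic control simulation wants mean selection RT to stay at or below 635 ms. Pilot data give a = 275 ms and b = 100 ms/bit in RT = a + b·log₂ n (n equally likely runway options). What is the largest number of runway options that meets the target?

12

Set 275 + 100·log₂ n ≤ 635 → log₂ n ≤ (635 − 275)/100 = 3.6000.
So n ≤ 2^3.6000 = 12.126; the largest integer n is 12.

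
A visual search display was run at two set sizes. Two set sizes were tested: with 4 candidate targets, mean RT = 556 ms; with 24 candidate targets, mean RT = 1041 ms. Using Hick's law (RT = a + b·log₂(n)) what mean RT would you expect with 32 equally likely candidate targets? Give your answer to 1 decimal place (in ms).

1118.9 ms

With log₂ n on the abscissa the relation is linear; from the two conditions:
  b = (1041 − 556) / (log₂ 24 − log₂ 4) = 485 / (4.5850 − 2) = 187.624 ms/bit
  a = 556 − 187.624 × 2 = 180.753 ms
Then RT(32) = 180.753 + 187.624 × log₂ 32 = 180.753 + 187.624 × 5 ≈ 1118.871 ms.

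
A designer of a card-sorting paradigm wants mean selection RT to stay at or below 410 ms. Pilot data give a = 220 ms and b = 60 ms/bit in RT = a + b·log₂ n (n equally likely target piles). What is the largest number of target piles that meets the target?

8

Information budget: (410 − 220)/60 = 3.1667 bits, so n ≤ 2^3.1667 = 8.980 → at most 8.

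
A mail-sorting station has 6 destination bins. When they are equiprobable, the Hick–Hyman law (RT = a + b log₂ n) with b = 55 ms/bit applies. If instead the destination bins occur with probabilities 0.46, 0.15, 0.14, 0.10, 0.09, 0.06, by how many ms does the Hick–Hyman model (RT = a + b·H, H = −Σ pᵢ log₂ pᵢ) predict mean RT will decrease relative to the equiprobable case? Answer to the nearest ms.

Equiprobable entropy H₀ = log₂ 6 = 2.5850 bits.
Skewed entropy H = −Σ pᵢ log₂ pᵢ = 2.2114 bits.
ΔRT = b·(H₀ − H) = 55 × 0.3736 = 20.55 ms.

21 ms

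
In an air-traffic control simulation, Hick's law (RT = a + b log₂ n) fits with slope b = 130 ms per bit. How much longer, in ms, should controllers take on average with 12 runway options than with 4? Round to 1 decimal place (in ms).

The intercept a cancels: ΔRT = b·(log₂ n₂ − log₂ n₁) = b·log₂(n₂/n₁).
log₂(12) − log₂(4) = 3.5850 − 2 = 1.5850.
ΔRT = 130 × 1.5850 = 206.045 ms.

206.0 ms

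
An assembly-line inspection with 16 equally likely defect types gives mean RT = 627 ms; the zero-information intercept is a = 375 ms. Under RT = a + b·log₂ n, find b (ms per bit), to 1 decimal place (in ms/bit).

63.0 ms/bit

16 alternatives carry log₂ 16 = 4 bits; the choice cost is 627 − 375 = 252 ms, so b = 252/4 = 63.000 ms/bit.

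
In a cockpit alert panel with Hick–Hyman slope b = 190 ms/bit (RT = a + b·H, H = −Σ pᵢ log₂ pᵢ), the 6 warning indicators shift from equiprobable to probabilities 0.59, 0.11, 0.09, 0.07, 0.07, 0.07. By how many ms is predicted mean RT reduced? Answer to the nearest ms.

The RT saving is b·ΔH. Equiprobable H₀ = log₂(6) = 2.5850 bits; with the given probabilities H = 1.9177 bits.
b·(H₀ − H) = 190 × (2.5850 − 1.9177) = 126.78 ms.

127 ms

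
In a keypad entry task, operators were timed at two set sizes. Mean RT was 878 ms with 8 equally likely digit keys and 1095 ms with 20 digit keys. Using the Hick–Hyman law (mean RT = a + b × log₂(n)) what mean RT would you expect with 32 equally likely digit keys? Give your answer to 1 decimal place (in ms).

1206.3 ms

With log₂ n on the abscissa the relation is linear; from the two conditions:
  b = (1095 − 878) / (log₂ 20 − log₂ 8) = 217 / (4.3219 − 3) = 164.154 ms/bit
  a = 878 − 164.154 × 3 = 385.538 ms
Then RT(32) = 385.538 + 164.154 × log₂ 32 = 385.538 + 164.154 × 5 ≈ 1206.308 ms.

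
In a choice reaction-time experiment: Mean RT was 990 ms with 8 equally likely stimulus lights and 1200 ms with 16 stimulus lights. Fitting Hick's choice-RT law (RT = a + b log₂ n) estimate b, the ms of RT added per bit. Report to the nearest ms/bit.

210 ms/bit

The slope on a log₂ axis is (1200 − 990) / (4 − 3) = 210 ms/bit.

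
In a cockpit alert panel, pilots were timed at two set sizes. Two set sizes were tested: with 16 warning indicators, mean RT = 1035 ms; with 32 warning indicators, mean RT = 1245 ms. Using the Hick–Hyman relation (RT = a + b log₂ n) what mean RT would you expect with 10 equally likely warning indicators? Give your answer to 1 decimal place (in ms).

892.6 ms

Solve the two-equation system in a and b:
  b = (1245 − 1035) / (log₂ 32 − log₂ 16) = 210 / (5 − 4) = 210.000 ms/bit
  a = 1035 − 210.000 × 4 = 195.000 ms
Then RT(10) = 195.000 + 210.000 × log₂ 10 = 195.000 + 210.000 × 3.3219 ≈ 892.605 ms.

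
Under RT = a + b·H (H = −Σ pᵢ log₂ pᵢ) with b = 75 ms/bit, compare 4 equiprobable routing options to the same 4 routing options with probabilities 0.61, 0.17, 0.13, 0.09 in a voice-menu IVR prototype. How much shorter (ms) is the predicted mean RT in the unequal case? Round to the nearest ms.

The RT saving is b·ΔH. Equiprobable H₀ = log₂(4) = 2.0000 bits; with the given probabilities H = 1.5649 bits.
b·(H₀ − H) = 75 × (2.0000 − 1.5649) = 32.63 ms.

33 ms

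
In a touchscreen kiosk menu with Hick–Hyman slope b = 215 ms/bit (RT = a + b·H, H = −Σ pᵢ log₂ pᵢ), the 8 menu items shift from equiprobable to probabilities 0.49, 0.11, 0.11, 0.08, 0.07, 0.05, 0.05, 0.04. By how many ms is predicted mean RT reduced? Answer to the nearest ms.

Equiprobable entropy H₀ = log₂ 8 = 3.0000 bits.
Skewed entropy H = −Σ pᵢ log₂ pᵢ = 2.3829 bits.
ΔRT = b·(H₀ − H) = 215 × 0.6171 = 132.68 ms.

133 ms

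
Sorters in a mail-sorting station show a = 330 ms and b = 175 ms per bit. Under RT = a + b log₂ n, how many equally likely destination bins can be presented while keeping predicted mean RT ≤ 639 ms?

Information budget: (639 − 330)/175 = 1.7657 bits, so n ≤ 2^1.7657 = 3.400 → at most 3.

3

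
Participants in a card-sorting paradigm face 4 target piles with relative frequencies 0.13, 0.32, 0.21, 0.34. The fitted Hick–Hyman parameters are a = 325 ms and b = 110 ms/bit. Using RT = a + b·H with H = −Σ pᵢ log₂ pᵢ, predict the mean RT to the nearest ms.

H = 0.13·log₂(1/0.13) + 0.32·log₂(1/0.32) + 0.21·log₂(1/0.21) + 0.34·log₂(1/0.34) = 1.9107 bits.
RT = 325 + 110 × 1.9107 = 535.17 ms.

535 ms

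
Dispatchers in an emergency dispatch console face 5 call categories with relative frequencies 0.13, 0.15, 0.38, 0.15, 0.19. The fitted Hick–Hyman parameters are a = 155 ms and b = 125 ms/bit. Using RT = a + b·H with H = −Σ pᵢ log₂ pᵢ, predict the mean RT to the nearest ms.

429 ms

H = 0.13·log₂(1/0.13) + 0.15·log₂(1/0.15) + 0.38·log₂(1/0.38) + 0.15·log₂(1/0.15) + 0.19·log₂(1/0.19) = 2.1894 bits.
RT = 155 + 125 × 2.1894 = 428.68 ms.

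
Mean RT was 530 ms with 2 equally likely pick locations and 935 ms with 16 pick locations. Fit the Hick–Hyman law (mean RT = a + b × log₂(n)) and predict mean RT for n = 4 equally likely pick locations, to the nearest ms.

Fit slope and intercept:
  b = (935 − 530) / (log₂ 16 − log₂ 2) = 405 / (4 − 1) = 135 ms/bit
  a = 530 − 135 × 1 = 395 ms
Then RT(4) = 395 + 135 × log₂ 4 = 395 + 135 × 2 ≈ 665.000 ms.

665 ms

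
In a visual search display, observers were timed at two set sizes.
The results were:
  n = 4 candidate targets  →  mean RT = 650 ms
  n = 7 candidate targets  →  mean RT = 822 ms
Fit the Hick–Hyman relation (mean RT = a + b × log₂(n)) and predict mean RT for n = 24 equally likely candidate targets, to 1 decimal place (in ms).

RT is linear in log₂ n, so two points fix the line:
  b = (822 − 650) / (log₂ 7 − log₂ 4) = 172 / (2.8074 − 2) = 213.041 ms/bit
  a = 650 − 213.041 × 2 = 223.917 ms
Then RT(24) = 223.917 + 213.041 × log₂ 24 = 223.917 + 213.041 × 4.5850 ≈ 1200.704 ms.

1200.7 ms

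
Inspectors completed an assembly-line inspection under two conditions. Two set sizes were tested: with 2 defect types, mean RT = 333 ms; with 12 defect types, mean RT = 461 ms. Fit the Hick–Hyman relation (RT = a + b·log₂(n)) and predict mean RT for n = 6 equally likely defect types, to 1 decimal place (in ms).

Fit slope and intercept:
  b = (461 − 333) / (log₂ 12 − log₂ 2) = 128 / (3.5850 − 1) = 49.517 ms/bit
  a = 333 − 49.517 × 1 = 283.483 ms
Then RT(6) = 283.483 + 49.517 × log₂ 6 = 283.483 + 49.517 × 2.5850 ≈ 411.483 ms.

411.5 ms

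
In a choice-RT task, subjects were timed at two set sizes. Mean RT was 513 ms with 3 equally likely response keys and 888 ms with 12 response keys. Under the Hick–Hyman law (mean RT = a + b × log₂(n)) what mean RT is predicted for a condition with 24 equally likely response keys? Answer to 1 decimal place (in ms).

1075.5 ms

Fit slope and intercept:
  b = (888 − 513) / (log₂ 12 − log₂ 3) = 375 / (3.5850 − 1.5850) = 187.500 ms/bit
  a = 513 − 187.500 × 1.5850 = 215.820 ms
Then RT(24) = 215.820 + 187.500 × log₂ 24 = 215.820 + 187.500 × 4.5850 ≈ 1075.500 ms.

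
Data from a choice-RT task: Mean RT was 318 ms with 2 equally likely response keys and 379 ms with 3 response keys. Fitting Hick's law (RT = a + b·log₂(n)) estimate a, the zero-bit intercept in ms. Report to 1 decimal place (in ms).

213.7 ms

b = (RT₂ − RT₁)/(log₂ n₂ − log₂ n₁) = (379 − 318)/(1.5850 − 1) = 104.280 ms/bit.
a = RT₁ − b·log₂ n₁ = 318 − 104.280 × 1 = 213.720 ms.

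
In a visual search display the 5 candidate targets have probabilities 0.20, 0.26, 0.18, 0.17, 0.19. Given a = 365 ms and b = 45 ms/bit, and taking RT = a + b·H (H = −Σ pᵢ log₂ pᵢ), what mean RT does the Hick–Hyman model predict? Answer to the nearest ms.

469 ms

H = 0.20·log₂(1/0.20) + 0.26·log₂(1/0.26) + 0.18·log₂(1/0.18) + 0.17·log₂(1/0.17) + 0.19·log₂(1/0.19) = 2.3048 bits.
RT = 365 + 45 × 2.3048 = 468.72 ms.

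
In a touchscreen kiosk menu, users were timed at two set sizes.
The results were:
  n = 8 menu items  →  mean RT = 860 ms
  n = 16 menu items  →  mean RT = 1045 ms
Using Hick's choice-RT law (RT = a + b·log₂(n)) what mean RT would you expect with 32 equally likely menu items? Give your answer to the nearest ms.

1230 ms

Fit slope and intercept:
  b = (1045 − 860) / (log₂ 16 − log₂ 8) = 185 / (4 − 3) = 185 ms/bit
  a = 860 − 185 × 3 = 305 ms
Then RT(32) = 305 + 185 × log₂ 32 = 305 + 185 × 5 ≈ 1230.000 ms.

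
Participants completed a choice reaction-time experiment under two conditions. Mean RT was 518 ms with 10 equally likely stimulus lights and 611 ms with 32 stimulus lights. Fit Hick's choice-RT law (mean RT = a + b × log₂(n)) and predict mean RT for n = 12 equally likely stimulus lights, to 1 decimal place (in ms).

532.6 ms

Solve the two-equation system in a and b:
  b = (611 − 518) / (log₂ 32 − log₂ 10) = 93 / (5 − 3.3219) = 55.421 ms/bit
  a = 518 − 55.421 × 3.3219 = 333.896 ms
Then RT(12) = 333.896 + 55.421 × log₂ 12 = 333.896 + 55.421 × 3.5850 ≈ 532.578 ms.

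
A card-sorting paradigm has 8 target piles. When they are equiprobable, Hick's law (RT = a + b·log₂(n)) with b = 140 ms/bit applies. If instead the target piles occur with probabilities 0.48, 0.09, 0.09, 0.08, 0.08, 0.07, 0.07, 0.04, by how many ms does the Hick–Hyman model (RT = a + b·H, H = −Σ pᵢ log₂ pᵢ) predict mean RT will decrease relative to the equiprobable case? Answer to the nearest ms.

78 ms

Equiprobable entropy H₀ = log₂ 8 = 3.0000 bits.
Skewed entropy H = −Σ pᵢ log₂ pᵢ = 2.4395 bits.
ΔRT = b·(H₀ − H) = 140 × 0.5605 = 78.48 ms.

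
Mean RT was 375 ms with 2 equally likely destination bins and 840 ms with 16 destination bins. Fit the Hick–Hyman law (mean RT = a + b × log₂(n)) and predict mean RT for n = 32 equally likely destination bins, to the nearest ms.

995 ms

Fit slope and intercept:
  b = (840 − 375) / (log₂ 16 − log₂ 2) = 465 / (4 − 1) = 155 ms/bit
  a = 375 − 155 × 1 = 220 ms
Then RT(32) = 220 + 155 × log₂ 32 = 220 + 155 × 5 ≈ 995.000 ms.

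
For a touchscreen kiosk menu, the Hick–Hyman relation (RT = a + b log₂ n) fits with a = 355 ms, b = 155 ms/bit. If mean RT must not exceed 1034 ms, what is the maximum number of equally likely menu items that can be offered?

155·log₂ n ≤ 1034 − 355 = 679, giving log₂ n ≤ 4.3806 and n ≤ 20.831. The largest whole number is 20.

20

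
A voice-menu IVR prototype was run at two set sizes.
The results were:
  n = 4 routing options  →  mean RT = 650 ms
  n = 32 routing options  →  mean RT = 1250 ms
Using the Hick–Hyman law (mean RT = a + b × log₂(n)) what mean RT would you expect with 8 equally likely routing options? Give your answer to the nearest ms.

850 ms

With log₂ n on the abscissa the relation is linear; from the two conditions:
  b = (1250 − 650) / (log₂ 32 − log₂ 4) = 600 / (5 − 2) = 200 ms/bit
  a = 650 − 200 × 2 = 250 ms
Then RT(8) = 250 + 200 × log₂ 8 = 250 + 200 × 3 ≈ 850.000 ms.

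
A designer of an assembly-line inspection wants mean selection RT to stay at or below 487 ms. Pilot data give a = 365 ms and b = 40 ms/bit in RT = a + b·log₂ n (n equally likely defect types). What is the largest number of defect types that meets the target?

40·log₂ n ≤ 487 − 365 = 122, giving log₂ n ≤ 3.0500 and n ≤ 8.282. The largest whole number is 8.

8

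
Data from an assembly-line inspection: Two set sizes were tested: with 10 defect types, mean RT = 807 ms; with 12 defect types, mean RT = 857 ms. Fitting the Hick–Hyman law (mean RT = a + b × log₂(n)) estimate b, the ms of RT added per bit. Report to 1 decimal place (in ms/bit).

190.1 ms/bit

Slope: b = (857 − 807) / (log₂ 12 − log₂ 10) = 50/0.2630 = 190.089 ms/bit.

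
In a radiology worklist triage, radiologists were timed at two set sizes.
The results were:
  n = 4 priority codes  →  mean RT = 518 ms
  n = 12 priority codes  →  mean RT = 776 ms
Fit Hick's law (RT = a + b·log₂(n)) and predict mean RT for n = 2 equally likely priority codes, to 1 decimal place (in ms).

With log₂ n on the abscissa the relation is linear; from the two conditions:
  b = (776 − 518) / (log₂ 12 − log₂ 4) = 258 / (3.5850 − 2) = 162.780 ms/bit
  a = 518 − 162.780 × 2 = 192.440 ms
Then RT(2) = 192.440 + 162.780 × log₂ 2 = 192.440 + 162.780 × 1 ≈ 355.220 ms.

355.2 ms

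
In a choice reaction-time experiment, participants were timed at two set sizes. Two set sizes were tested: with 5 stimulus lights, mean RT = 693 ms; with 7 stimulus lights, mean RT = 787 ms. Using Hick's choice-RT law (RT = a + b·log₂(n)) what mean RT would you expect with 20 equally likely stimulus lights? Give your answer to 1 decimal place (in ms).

Solve the two-equation system in a and b:
  b = (787 − 693) / (log₂ 7 − log₂ 5) = 94 / (2.8074 − 2.3219) = 193.644 ms/bit
  a = 693 − 193.644 × 2.3219 = 243.373 ms
Then RT(20) = 243.373 + 193.644 × log₂ 20 = 243.373 + 193.644 × 4.3219 ≈ 1080.288 ms.

1080.3 ms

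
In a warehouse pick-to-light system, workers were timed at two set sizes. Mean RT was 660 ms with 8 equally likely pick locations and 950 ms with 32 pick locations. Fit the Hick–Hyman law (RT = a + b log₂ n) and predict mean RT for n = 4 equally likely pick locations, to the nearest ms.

515 ms

Solve the two-equation system in a and b:
  b = (950 − 660) / (log₂ 32 − log₂ 8) = 290 / (5 − 3) = 145 ms/bit
  a = 660 − 145 × 3 = 225 ms
Then RT(4) = 225 + 145 × log₂ 4 = 225 + 145 × 2 ≈ 515.000 ms.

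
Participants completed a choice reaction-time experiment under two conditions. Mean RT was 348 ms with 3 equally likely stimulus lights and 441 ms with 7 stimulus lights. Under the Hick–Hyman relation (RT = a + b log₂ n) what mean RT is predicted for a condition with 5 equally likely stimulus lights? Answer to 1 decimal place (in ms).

Solve the two-equation system in a and b:
  b = (441 − 348) / (log₂ 7 − log₂ 3) = 93 / (2.8074 − 1.5850) = 76.080 ms/bit
  a = 348 − 76.080 × 1.5850 = 227.416 ms
Then RT(5) = 227.416 + 76.080 × log₂ 5 = 227.416 + 76.080 × 2.3219 ≈ 404.069 ms.

404.1 ms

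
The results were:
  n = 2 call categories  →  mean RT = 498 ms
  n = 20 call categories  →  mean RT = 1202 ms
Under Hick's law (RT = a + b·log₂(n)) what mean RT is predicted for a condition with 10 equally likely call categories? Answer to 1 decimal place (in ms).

With log₂ n on the abscissa the relation is linear; from the two conditions:
  b = (1202 − 498) / (log₂ 20 − log₂ 2) = 704 / (4.3219 − 1) = 211.925 ms/bit
  a = 498 − 211.925 × 1 = 286.075 ms
Then RT(10) = 286.075 + 211.925 × log₂ 10 = 286.075 + 211.925 × 3.3219 ≈ 990.075 ms.

990.1 ms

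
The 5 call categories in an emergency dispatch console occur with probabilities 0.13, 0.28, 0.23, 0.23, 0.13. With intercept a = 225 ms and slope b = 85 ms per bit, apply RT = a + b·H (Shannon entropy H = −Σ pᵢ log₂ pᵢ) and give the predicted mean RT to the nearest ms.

Entropy contributions −pᵢ log₂ pᵢ: 0.3826, 0.5142, 0.4877, 0.4877, 0.3826; sum H = 2.2548 bits.
RT = a + bH = 225 + 85·2.2548 = 416.66 ms.

417 ms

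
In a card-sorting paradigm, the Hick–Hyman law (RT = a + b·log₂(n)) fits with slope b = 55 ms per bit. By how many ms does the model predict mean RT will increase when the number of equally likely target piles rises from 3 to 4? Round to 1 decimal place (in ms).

22.8 ms

Only the slope matters, since a is common to both: ΔRT = b·log₂(n₂/n₁).
log₂(4) − log₂(3) = 2 − 1.5850 = 0.4150.
ΔRT = 55 × 0.4150 = 22.827 ms.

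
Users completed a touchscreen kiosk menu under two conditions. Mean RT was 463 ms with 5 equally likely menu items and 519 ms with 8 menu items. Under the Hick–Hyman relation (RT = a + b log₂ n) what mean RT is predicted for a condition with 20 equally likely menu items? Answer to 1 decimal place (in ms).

628.2 ms

RT is linear in log₂ n, so two points fix the line:
  b = (519 − 463) / (log₂ 8 − log₂ 5) = 56 / (3 − 2.3219) = 82.587 ms/bit
  a = 463 − 82.587 × 2.3219 = 271.239 ms
Then RT(20) = 271.239 + 82.587 × log₂ 20 = 271.239 + 82.587 × 4.3219 ≈ 628.174 ms.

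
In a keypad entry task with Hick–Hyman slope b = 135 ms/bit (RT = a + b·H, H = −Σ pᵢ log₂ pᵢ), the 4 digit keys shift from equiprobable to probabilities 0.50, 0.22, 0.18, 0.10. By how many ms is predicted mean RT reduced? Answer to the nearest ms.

Equiprobable entropy H₀ = log₂ 4 = 2.0000 bits.
Skewed entropy H = −Σ pᵢ log₂ pᵢ = 1.7581 bits.
ΔRT = b·(H₀ − H) = 135 × 0.2419 = 32.66 ms.

33 ms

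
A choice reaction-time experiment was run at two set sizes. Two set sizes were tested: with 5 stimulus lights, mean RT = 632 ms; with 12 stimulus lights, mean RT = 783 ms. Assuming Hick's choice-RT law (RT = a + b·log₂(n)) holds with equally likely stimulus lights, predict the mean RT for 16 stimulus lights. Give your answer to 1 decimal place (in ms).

Fit slope and intercept:
  b = (783 − 632) / (log₂ 12 − log₂ 5) = 151 / (3.5850 − 2.3219) = 119.553 ms/bit
  a = 632 − 119.553 × 2.3219 = 354.406 ms
Then RT(16) = 354.406 + 119.553 × log₂ 16 = 354.406 + 119.553 × 4 ≈ 832.619 ms.

832.6 ms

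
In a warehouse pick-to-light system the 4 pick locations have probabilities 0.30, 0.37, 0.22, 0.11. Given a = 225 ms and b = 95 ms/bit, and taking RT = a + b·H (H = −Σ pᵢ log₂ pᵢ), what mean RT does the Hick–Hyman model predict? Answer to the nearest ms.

404 ms

Entropy contributions −pᵢ log₂ pᵢ: 0.5211, 0.5307, 0.4806, 0.3503; sum H = 1.8827 bits.
RT = a + bH = 225 + 95·1.8827 = 403.85 ms.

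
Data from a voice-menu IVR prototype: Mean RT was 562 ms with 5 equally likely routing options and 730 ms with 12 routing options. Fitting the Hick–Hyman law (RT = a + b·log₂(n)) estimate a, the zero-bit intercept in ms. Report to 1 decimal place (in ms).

Slope: b = (730 − 562) / (log₂ 12 − log₂ 5) = 168/1.2630 = 133.013 ms/bit.
a = RT₁ − b·log₂ n₁ = 562 − 133.013 × 2.3219 = 253.153 ms.

253.2 ms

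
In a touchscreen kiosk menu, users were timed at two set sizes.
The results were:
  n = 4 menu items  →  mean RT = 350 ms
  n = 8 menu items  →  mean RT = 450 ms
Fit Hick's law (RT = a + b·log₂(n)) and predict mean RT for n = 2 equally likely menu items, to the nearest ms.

Fit slope and intercept:
  b = (450 − 350) / (log₂ 8 − log₂ 4) = 100 / (3 − 2) = 100 ms/bit
  a = 350 − 100 × 2 = 150 ms
Then RT(2) = 150 + 100 × log₂ 2 = 150 + 100 × 1 ≈ 250.000 ms.

250 ms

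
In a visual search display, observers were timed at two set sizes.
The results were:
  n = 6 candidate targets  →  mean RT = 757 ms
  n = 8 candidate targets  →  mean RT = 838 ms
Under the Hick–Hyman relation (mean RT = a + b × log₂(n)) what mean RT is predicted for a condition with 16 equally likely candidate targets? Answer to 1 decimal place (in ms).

1033.2 ms

RT is linear in log₂ n, so two points fix the line:
  b = (838 − 757) / (log₂ 8 − log₂ 6) = 81 / (3 − 2.5850) = 195.163 ms/bit
  a = 757 − 195.163 × 2.5850 = 252.511 ms
Then RT(16) = 252.511 + 195.163 × log₂ 16 = 252.511 + 195.163 × 4 ≈ 1033.163 ms.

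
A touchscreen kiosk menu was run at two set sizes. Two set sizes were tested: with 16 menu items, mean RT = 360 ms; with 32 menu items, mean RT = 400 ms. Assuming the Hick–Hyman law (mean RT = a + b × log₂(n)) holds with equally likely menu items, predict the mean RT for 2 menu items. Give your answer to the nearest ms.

With log₂ n on the abscissa the relation is linear; from the two conditions:
  b = (400 − 360) / (log₂ 32 − log₂ 16) = 40 / (5 − 4) = 40 ms/bit
  a = 360 − 40 × 4 = 200 ms
Then RT(2) = 200 + 40 × log₂ 2 = 200 + 40 × 1 ≈ 240.000 ms.

240 ms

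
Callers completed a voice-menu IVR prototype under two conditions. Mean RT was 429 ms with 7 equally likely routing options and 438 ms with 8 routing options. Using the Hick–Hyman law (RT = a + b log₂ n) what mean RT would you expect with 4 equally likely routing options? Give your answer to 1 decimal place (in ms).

RT is linear in log₂ n, so two points fix the line:
  b = (438 − 429) / (log₂ 8 − log₂ 7) = 9 / (3 − 2.8074) = 46.718 ms/bit
  a = 429 − 46.718 × 2.8074 = 297.846 ms
Then RT(4) = 297.846 + 46.718 × log₂ 4 = 297.846 + 46.718 × 2 ≈ 391.282 ms.

391.3 ms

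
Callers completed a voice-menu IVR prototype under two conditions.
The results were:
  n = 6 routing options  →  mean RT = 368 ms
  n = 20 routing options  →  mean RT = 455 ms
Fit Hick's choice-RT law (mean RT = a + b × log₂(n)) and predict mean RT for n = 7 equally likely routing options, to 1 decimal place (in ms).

379.1 ms

Fit slope and intercept:
  b = (455 − 368) / (log₂ 20 − log₂ 6) = 87 / (4.3219 − 2.5850) = 50.087 ms/bit
  a = 368 − 50.087 × 2.5850 = 238.526 ms
Then RT(7) = 238.526 + 50.087 × log₂ 7 = 238.526 + 50.087 × 2.8074 ≈ 379.139 ms.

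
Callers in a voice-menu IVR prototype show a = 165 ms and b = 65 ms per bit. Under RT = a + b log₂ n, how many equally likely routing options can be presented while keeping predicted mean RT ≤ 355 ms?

Set 165 + 65·log₂ n ≤ 355 → log₂ n ≤ (355 − 165)/65 = 2.9231.
So n ≤ 2^2.9231 = 7.585; the largest integer n is 7.

7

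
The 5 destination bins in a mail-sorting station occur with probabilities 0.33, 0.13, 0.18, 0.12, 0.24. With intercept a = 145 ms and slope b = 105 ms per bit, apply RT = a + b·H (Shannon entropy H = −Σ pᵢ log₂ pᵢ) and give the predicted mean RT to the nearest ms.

H = 0.33·log₂(1/0.33) + 0.13·log₂(1/0.13) + 0.18·log₂(1/0.18) + 0.12·log₂(1/0.12) + 0.24·log₂(1/0.24) = 2.2170 bits.
RT = 145 + 105 × 2.2170 = 377.78 ms.

378 ms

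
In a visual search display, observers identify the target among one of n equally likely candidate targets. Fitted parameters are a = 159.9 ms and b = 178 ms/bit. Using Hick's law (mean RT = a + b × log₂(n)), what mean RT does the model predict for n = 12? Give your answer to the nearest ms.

log₂(12) = 3.5850 bits, so RT = 159.9 + 178 × 3.5850 ≈ 798.023 ms.

798 ms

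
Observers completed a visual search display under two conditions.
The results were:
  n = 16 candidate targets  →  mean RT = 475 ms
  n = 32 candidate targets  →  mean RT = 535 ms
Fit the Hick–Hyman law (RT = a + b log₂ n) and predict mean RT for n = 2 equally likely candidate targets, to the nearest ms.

RT is linear in log₂ n, so two points fix the line:
  b = (535 − 475) / (log₂ 32 − log₂ 16) = 60 / (5 − 4) = 60 ms/bit
  a = 475 − 60 × 4 = 235 ms
Then RT(2) = 235 + 60 × log₂ 2 = 235 + 60 × 1 ≈ 295.000 ms.

295 ms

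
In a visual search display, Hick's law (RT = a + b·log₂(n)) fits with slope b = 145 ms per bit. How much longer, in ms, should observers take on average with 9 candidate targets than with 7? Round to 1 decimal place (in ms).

52.6 ms

The intercept a cancels: ΔRT = b·(log₂ n₂ − log₂ n₁) = b·log₂(n₂/n₁).
log₂(9) − log₂(7) = 3.1699 − 2.8074 = 0.3626.
ΔRT = 145 × 0.3626 = 52.573 ms.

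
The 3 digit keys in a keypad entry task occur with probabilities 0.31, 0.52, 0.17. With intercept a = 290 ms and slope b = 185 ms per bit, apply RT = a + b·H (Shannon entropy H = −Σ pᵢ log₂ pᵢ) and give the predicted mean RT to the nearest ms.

558 ms

Entropy contributions −pᵢ log₂ pᵢ: 0.5238, 0.4906, 0.4346; sum H = 1.4490 bits.
RT = a + bH = 290 + 185·1.4490 = 558.06 ms.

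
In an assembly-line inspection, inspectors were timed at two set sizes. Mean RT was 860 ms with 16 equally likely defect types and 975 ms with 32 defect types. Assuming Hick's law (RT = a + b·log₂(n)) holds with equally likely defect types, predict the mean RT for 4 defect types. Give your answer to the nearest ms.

Solve the two-equation system in a and b:
  b = (975 − 860) / (log₂ 32 − log₂ 16) = 115 / (5 − 4) = 115 ms/bit
  a = 860 − 115 × 4 = 400 ms
Then RT(4) = 400 + 115 × log₂ 4 = 400 + 115 × 2 ≈ 630.000 ms.

630 ms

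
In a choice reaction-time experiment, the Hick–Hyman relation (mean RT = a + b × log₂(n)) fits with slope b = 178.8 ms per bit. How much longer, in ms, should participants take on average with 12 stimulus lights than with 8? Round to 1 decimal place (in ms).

104.6 ms

The intercept a cancels: ΔRT = b·(log₂ n₂ − log₂ n₁) = b·log₂(n₂/n₁).
log₂(12) − log₂(8) = 3.5850 − 3 = 0.5850.
ΔRT = 178.8 × 0.5850 = 104.591 ms.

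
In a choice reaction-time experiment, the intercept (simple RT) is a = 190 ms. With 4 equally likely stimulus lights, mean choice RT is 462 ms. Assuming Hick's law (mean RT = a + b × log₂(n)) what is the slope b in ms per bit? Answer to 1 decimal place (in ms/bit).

b = (462 − 190) / log₂(4) = 272 / 2 = 136.000 ms/bit.

136.0 ms/bit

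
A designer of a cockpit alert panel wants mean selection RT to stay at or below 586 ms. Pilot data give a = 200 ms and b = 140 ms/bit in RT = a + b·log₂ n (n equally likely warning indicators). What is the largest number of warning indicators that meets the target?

6

Information budget: (586 − 200)/140 = 2.7571 bits, so n ≤ 2^2.7571 = 6.761 → at most 6.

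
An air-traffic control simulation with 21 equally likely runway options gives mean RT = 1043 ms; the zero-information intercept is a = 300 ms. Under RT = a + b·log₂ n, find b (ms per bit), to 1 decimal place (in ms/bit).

21 alternatives carry log₂ 21 = 4.3923 bits; the choice cost is 1043 − 300 = 743 ms, so b = 743/4.3923 = 169.159 ms/bit.

169.2 ms/bit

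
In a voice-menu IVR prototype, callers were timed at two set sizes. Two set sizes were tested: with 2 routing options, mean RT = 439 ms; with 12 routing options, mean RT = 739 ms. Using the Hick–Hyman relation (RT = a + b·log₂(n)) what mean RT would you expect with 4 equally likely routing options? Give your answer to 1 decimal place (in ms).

With log₂ n on the abscissa the relation is linear; from the two conditions:
  b = (739 − 439) / (log₂ 12 − log₂ 2) = 300 / (3.5850 − 1) = 116.056 ms/bit
  a = 439 − 116.056 × 1 = 322.944 ms
Then RT(4) = 322.944 + 116.056 × log₂ 4 = 322.944 + 116.056 × 2 ≈ 555.056 ms.

555.1 ms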